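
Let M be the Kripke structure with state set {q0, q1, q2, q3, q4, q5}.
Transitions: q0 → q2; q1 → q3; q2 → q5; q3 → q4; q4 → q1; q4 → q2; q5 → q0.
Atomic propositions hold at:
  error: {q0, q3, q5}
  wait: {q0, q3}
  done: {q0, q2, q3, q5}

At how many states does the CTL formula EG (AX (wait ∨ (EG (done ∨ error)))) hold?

Sat(done ∨ error) = {q0, q2, q3, q5}
EG (done ∨ error): greatest fixpoint, start Z0 = {q0, q2, q3, q5}, keep only states in Sat with some successor in Z. Z1 = {q0, q2, q5}; fixed.
Sat(EG (done ∨ error)) = {q0, q2, q5}
Sat(wait ∨ (EG (done ∨ error))) = {q0, q2, q3, q5}
Sat(AX (wait ∨ (EG (done ∨ error)))) = {s : every successor in {q0, q2, q3, q5}} = {q0, q1, q2, q5}
EG (AX (wait ∨ (EG (done ∨ error)))): greatest fixpoint, start Z0 = {q0, q1, q2, q5}, keep only states in Sat with some successor in Z. Z1 = {q0, q2, q5}; fixed.
Sat(EG (AX (wait ∨ (EG (done ∨ error))))) = {q0, q2, q5}
|Sat(EG (AX (wait ∨ (EG (done ∨ error)))))| = |{q0, q2, q5}| = 3.

3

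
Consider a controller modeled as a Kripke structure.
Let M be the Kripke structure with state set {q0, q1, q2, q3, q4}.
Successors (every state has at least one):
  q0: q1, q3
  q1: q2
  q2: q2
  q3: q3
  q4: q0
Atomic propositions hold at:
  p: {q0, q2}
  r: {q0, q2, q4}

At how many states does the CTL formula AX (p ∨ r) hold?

3

Sat(p ∨ r) = {q0, q2, q4}
Sat(AX (p ∨ r)) = {s : every successor in {q0, q2, q4}} = {q1, q2, q4}
|Sat(AX (p ∨ r))| = |{q1, q2, q4}| = 3.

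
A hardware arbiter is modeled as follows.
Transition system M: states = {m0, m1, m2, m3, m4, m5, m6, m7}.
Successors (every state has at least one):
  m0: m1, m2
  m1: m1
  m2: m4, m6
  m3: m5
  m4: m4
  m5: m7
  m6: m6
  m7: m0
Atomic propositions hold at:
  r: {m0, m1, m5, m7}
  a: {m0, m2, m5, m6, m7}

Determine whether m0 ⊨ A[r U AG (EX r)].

No

Sat(EX r) = {s : some successor in {m0, m1, m5, m7}} = {m0, m1, m3, m5, m7}
AG (EX r): greatest fixpoint, start Z0 = {m0, m1, m3, m5, m7}, keep only states in Sat with every successor in Z. Z1 = {m1, m3, m5, m7}; Z2 = {m1, m3, m5}; Z3 = {m1, m3}; Z4 = {m1}; fixed.
Sat(AG (EX r)) = {m1}
A[r U AG (EX r)]: least fixpoint, start Z0 = Sat(AG (EX r)) = {m1}, add states in Sat(r) with every successor in Z. Already a fixed point.
Sat(A[r U AG (EX r)]) = {m1}
m0 ∉ Sat(A[r U AG (EX r)]) = {m1}, so the formula does not hold at m0.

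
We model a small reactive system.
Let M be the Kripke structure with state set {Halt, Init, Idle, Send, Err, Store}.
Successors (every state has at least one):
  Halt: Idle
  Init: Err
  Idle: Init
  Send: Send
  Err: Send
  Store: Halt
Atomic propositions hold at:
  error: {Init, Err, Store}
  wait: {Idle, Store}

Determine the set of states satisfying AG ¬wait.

{Init, Send, Err}

Sat(¬wait) = {Halt, Init, Send, Err}
AG ¬wait: greatest fixpoint, start Z0 = {Halt, Init, Send, Err}, keep only states in Sat with every successor in Z. Z1 = {Init, Send, Err}; fixed.
Sat(AG ¬wait) = {Init, Send, Err}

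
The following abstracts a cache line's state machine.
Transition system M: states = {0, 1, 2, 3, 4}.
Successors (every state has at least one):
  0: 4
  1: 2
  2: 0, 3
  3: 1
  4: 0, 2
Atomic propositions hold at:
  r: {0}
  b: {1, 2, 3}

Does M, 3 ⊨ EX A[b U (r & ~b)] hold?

No

Sat(~b) = {0, 4}
Sat(r & ~b) = {0}
A[b U (r & ~b)]: least fixpoint, start Z0 = Sat((r & ~b)) = {0}, add states in Sat(b) with every successor in Z. Already a fixed point.
Sat(A[b U (r & ~b)]) = {0}
Sat(EX A[b U (r & ~b)]) = {s : some successor in {0}} = {2, 4}
3 ∉ Sat(EX A[b U (r & ~b)]) = {2, 4}, so the formula does not hold at 3.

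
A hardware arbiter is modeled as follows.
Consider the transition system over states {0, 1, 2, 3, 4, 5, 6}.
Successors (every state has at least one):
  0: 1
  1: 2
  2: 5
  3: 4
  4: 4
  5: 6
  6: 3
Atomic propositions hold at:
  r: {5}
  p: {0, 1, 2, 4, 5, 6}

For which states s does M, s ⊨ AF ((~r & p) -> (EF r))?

Sat(~r) = {0, 1, 2, 3, 4, 6}
Sat(~r & p) = {0, 1, 2, 4, 6}
EF r: least fixpoint, start Z0 = {5}, add states with some successor in Z. Z1 = {2, 5}; Z2 = {1, 2, 5}; Z3 = {0, 1, 2, 5}; fixed.
Sat(EF r) = {0, 1, 2, 5}
Sat((~r & p) -> (EF r)) = {0, 1, 2, 3, 5}
AF ((~r & p) -> (EF r)): least fixpoint, start Z0 = {0, 1, 2, 3, 5}, add states with every successor in Z. Z1 = {0, 1, 2, 3, 5, 6}; fixed.
Sat(AF ((~r & p) -> (EF r))) = {0, 1, 2, 3, 5, 6}

{0, 1, 2, 3, 5, 6}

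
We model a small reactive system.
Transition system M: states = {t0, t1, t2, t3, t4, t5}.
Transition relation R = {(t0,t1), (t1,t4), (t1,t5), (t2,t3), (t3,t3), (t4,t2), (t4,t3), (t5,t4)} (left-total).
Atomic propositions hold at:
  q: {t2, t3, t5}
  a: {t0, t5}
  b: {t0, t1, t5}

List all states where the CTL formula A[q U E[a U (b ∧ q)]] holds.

{t5}

Sat(b ∧ q) = {t5}
E[a U (b ∧ q)]: least fixpoint, start Z0 = Sat((b ∧ q)) = {t5}, add states in Sat(a) with some successor in Z. Already a fixed point.
Sat(E[a U (b ∧ q)]) = {t5}
A[q U E[a U (b ∧ q)]]: least fixpoint, start Z0 = Sat(E[a U (b ∧ q)]) = {t5}, add states in Sat(q) with every successor in Z. Already a fixed point.
Sat(A[q U E[a U (b ∧ q)]]) = {t5}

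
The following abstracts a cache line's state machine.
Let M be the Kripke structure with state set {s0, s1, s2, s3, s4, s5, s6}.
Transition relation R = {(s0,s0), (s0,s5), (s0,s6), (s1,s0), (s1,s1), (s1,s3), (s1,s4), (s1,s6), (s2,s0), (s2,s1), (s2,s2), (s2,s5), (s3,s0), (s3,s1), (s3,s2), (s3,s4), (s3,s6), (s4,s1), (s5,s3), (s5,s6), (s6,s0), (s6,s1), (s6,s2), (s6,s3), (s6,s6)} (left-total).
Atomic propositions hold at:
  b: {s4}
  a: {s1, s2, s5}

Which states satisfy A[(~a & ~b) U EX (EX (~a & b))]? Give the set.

Sat(~a) = {s0, s3, s4, s6}
Sat(~b) = {s0, s1, s2, s3, s5, s6}
Sat(~a & ~b) = {s0, s3, s6}
Sat(~a & b) = {s4}
Sat(EX (~a & b)) = {s : some successor in {s4}} = {s1, s3}
Sat(EX (EX (~a & b))) = {s : some successor in {s1, s3}} = {s1, s2, s3, s4, s5, s6}
A[(~a & ~b) U EX (EX (~a & b))]: least fixpoint, start Z0 = Sat(EX (EX (~a & b))) = {s1, s2, s3, s4, s5, s6}, add states in Sat(~a & ~b) with every successor in Z. Already a fixed point.
Sat(A[(~a & ~b) U EX (EX (~a & b))]) = {s1, s2, s3, s4, s5, s6}

{s1, s2, s3, s4, s5, s6}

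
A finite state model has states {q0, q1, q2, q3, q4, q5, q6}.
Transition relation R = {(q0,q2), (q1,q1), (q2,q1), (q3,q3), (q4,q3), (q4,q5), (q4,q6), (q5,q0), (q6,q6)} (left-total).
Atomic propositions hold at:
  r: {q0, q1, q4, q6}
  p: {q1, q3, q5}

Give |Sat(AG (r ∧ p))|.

1

Sat(r ∧ p) = {q1}
AG (r ∧ p): greatest fixpoint, start Z0 = {q1}, keep only states in Sat with every successor in Z. Already a fixed point.
Sat(AG (r ∧ p)) = {q1}
|Sat(AG (r ∧ p))| = |{q1}| = 1.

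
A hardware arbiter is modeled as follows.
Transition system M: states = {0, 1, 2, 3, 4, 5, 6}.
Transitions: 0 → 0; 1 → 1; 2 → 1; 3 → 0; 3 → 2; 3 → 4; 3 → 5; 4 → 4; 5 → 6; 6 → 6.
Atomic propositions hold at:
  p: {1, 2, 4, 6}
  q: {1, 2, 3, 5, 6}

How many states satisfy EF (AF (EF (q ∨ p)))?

6

Sat(q ∨ p) = {1, 2, 3, 4, 5, 6}
EF (q ∨ p): least fixpoint, start Z0 = {1, 2, 3, 4, 5, 6}, add states with some successor in Z. Already a fixed point.
Sat(EF (q ∨ p)) = {1, 2, 3, 4, 5, 6}
AF (EF (q ∨ p)): least fixpoint, start Z0 = {1, 2, 3, 4, 5, 6}, add states with every successor in Z. Already a fixed point.
Sat(AF (EF (q ∨ p))) = {1, 2, 3, 4, 5, 6}
EF (AF (EF (q ∨ p))): least fixpoint, start Z0 = {1, 2, 3, 4, 5, 6}, add states with some successor in Z. Already a fixed point.
Sat(EF (AF (EF (q ∨ p)))) = {1, 2, 3, 4, 5, 6}
|Sat(EF (AF (EF (q ∨ p))))| = |{1, 2, 3, 4, 5, 6}| = 6.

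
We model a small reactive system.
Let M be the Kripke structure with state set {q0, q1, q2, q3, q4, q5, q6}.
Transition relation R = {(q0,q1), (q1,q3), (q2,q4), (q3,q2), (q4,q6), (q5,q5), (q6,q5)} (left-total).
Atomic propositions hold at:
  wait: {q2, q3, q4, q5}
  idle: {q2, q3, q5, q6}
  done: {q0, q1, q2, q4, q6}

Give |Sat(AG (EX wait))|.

Sat(EX wait) = {s : some successor in {q2, q3, q4, q5}} = {q1, q2, q3, q5, q6}
AG (EX wait): greatest fixpoint, start Z0 = {q1, q2, q3, q5, q6}, keep only states in Sat with every successor in Z. Z1 = {q1, q3, q5, q6}; Z2 = {q1, q5, q6}; Z3 = {q5, q6}; fixed.
Sat(AG (EX wait)) = {q5, q6}
|Sat(AG (EX wait))| = |{q5, q6}| = 2.

2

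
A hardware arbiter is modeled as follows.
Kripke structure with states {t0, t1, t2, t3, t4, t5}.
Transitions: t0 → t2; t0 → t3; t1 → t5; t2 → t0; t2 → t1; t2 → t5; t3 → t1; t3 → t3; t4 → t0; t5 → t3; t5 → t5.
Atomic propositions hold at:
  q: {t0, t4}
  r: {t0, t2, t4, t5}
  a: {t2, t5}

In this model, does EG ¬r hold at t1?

No

Sat(¬r) = {t1, t3}
EG ¬r: greatest fixpoint, start Z0 = {t1, t3}, keep only states in Sat with some successor in Z. Z1 = {t3}; fixed.
Sat(EG ¬r) = {t3}
t1 ∉ Sat(EG ¬r) = {t3}, so the formula does not hold at t1.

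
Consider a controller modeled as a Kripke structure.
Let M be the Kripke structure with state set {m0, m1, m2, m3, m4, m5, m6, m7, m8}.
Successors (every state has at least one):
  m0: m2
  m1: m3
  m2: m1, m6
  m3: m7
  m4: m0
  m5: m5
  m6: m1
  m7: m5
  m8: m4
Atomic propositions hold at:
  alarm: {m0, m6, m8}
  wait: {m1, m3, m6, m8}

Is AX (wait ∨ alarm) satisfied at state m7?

No

Sat(wait ∨ alarm) = {m0, m1, m3, m6, m8}
Sat(AX (wait ∨ alarm)) = {s : every successor in {m0, m1, m3, m6, m8}} = {m1, m2, m4, m6}
m7 ∉ Sat(AX (wait ∨ alarm)) = {m1, m2, m4, m6}, so the formula does not hold at m7.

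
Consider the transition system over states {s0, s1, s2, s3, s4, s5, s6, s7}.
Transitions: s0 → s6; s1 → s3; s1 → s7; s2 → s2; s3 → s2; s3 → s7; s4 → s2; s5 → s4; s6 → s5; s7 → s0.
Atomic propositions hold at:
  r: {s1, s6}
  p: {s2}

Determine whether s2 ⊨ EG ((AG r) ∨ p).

Yes

AG r: greatest fixpoint, start Z0 = {s1, s6}, keep only states in Sat with every successor in Z. Z1 = ∅; fixed.
Sat(AG r) = ∅
Sat((AG r) ∨ p) = {s2}
EG ((AG r) ∨ p): greatest fixpoint, start Z0 = {s2}, keep only states in Sat with some successor in Z. Already a fixed point.
Sat(EG ((AG r) ∨ p)) = {s2}
s2 ∈ Sat(EG ((AG r) ∨ p)) = {s2}, so the formula holds at s2.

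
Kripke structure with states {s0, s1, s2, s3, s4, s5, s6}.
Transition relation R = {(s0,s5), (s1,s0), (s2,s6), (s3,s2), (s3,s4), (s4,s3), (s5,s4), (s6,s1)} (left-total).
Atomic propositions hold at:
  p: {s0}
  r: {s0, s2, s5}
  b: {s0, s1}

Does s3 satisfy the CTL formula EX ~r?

Yes

Sat(~r) = {s1, s3, s4, s6}
Sat(EX ~r) = {s : some successor in {s1, s3, s4, s6}} = {s2, s3, s4, s5, s6}
s3 ∈ Sat(EX ~r) = {s2, s3, s4, s5, s6}, so the formula holds at s3.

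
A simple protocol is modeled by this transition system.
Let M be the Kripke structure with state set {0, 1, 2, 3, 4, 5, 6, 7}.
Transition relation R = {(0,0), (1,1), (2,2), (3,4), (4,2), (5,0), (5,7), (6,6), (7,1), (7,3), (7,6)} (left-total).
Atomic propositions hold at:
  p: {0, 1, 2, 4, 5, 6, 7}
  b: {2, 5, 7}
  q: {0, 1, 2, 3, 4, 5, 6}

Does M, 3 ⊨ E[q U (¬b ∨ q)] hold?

Sat(¬b) = {0, 1, 3, 4, 6}
Sat(¬b ∨ q) = {0, 1, 2, 3, 4, 5, 6}
E[q U (¬b ∨ q)]: least fixpoint, start Z0 = Sat((¬b ∨ q)) = {0, 1, 2, 3, 4, 5, 6}, add states in Sat(q) with some successor in Z. Already a fixed point.
Sat(E[q U (¬b ∨ q)]) = {0, 1, 2, 3, 4, 5, 6}
3 ∈ Sat(E[q U (¬b ∨ q)]) = {0, 1, 2, 3, 4, 5, 6}, so the formula holds at 3.

Yes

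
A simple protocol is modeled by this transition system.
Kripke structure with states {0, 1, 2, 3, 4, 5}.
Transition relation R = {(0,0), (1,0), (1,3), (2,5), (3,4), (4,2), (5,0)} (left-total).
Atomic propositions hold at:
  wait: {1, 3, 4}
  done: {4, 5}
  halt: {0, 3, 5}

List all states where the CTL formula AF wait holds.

{1, 3, 4}

AF wait: least fixpoint, start Z0 = {1, 3, 4}, add states with every successor in Z. Already a fixed point.
Sat(AF wait) = {1, 3, 4}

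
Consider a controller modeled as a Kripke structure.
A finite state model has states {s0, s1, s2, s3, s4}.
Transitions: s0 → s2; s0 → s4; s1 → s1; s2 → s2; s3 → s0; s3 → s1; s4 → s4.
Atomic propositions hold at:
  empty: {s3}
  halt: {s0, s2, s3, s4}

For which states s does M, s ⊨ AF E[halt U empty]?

{s3}

E[halt U empty]: least fixpoint, start Z0 = Sat(empty) = {s3}, add states in Sat(halt) with some successor in Z. Already a fixed point.
Sat(E[halt U empty]) = {s3}
AF E[halt U empty]: least fixpoint, start Z0 = {s3}, add states with every successor in Z. Already a fixed point.
Sat(AF E[halt U empty]) = {s3}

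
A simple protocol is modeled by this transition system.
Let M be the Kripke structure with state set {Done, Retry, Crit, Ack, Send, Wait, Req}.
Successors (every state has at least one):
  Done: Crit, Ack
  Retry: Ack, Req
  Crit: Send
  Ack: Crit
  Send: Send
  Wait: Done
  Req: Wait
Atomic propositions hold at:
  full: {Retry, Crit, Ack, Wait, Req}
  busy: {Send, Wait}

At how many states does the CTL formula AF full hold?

AF full: least fixpoint, start Z0 = {Retry, Crit, Ack, Wait, Req}, add states with every successor in Z. Z1 = {Done, Retry, Crit, Ack, Wait, Req}; fixed.
Sat(AF full) = {Done, Retry, Crit, Ack, Wait, Req}
|Sat(AF full)| = |{Done, Retry, Crit, Ack, Wait, Req}| = 6.

6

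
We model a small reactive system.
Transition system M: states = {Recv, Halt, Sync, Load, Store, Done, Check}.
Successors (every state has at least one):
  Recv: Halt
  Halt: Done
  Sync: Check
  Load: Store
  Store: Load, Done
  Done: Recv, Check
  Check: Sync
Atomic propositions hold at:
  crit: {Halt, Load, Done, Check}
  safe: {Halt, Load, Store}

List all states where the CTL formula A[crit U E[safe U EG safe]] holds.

{Load, Store}

EG safe: greatest fixpoint, start Z0 = {Halt, Load, Store}, keep only states in Sat with some successor in Z. Z1 = {Load, Store}; fixed.
Sat(EG safe) = {Load, Store}
E[safe U EG safe]: least fixpoint, start Z0 = Sat(EG safe) = {Load, Store}, add states in Sat(safe) with some successor in Z. Already a fixed point.
Sat(E[safe U EG safe]) = {Load, Store}
A[crit U E[safe U EG safe]]: least fixpoint, start Z0 = Sat(E[safe U EG safe]) = {Load, Store}, add states in Sat(crit) with every successor in Z. Already a fixed point.
Sat(A[crit U E[safe U EG safe]]) = {Load, Store}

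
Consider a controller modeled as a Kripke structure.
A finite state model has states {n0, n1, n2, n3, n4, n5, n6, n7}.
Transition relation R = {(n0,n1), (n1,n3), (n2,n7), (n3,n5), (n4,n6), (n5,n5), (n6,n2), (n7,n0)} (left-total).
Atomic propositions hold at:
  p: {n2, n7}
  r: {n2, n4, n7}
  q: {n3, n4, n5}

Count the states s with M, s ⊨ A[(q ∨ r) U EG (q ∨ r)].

Sat(q ∨ r) = {n2, n3, n4, n5, n7}
EG (q ∨ r): greatest fixpoint, start Z0 = {n2, n3, n4, n5, n7}, keep only states in Sat with some successor in Z. Z1 = {n2, n3, n5}; Z2 = {n3, n5}; fixed.
Sat(EG (q ∨ r)) = {n3, n5}
A[(q ∨ r) U EG (q ∨ r)]: least fixpoint, start Z0 = Sat(EG (q ∨ r)) = {n3, n5}, add states in Sat(q ∨ r) with every successor in Z. Already a fixed point.
Sat(A[(q ∨ r) U EG (q ∨ r)]) = {n3, n5}
|Sat(A[(q ∨ r) U EG (q ∨ r)])| = |{n3, n5}| = 2.

2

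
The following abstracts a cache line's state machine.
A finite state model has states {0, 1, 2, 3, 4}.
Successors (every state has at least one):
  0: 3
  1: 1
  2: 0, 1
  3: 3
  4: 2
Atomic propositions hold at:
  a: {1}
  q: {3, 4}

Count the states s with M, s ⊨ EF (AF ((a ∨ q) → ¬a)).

Sat(a ∨ q) = {1, 3, 4}
Sat(¬a) = {0, 2, 3, 4}
Sat((a ∨ q) → ¬a) = {0, 2, 3, 4}
AF ((a ∨ q) → ¬a): least fixpoint, start Z0 = {0, 2, 3, 4}, add states with every successor in Z. Already a fixed point.
Sat(AF ((a ∨ q) → ¬a)) = {0, 2, 3, 4}
EF (AF ((a ∨ q) → ¬a)): least fixpoint, start Z0 = {0, 2, 3, 4}, add states with some successor in Z. Already a fixed point.
Sat(EF (AF ((a ∨ q) → ¬a))) = {0, 2, 3, 4}
|Sat(EF (AF ((a ∨ q) → ¬a)))| = |{0, 2, 3, 4}| = 4.

4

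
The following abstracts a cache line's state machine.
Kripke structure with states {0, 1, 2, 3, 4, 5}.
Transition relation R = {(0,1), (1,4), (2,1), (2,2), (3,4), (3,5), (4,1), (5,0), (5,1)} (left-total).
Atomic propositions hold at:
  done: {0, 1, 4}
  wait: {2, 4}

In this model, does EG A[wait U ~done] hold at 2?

Sat(~done) = {2, 3, 5}
A[wait U ~done]: least fixpoint, start Z0 = Sat(~done) = {2, 3, 5}, add states in Sat(wait) with every successor in Z. Already a fixed point.
Sat(A[wait U ~done]) = {2, 3, 5}
EG A[wait U ~done]: greatest fixpoint, start Z0 = {2, 3, 5}, keep only states in Sat with some successor in Z. Z1 = {2, 3}; Z2 = {2}; fixed.
Sat(EG A[wait U ~done]) = {2}
2 ∈ Sat(EG A[wait U ~done]) = {2}, so the formula holds at 2.

Yes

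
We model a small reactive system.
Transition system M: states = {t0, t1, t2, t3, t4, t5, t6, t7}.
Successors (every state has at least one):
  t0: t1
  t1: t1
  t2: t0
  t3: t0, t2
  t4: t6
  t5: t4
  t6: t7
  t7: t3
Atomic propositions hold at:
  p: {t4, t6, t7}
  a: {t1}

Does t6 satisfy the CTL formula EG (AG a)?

No

AG a: greatest fixpoint, start Z0 = {t1}, keep only states in Sat with every successor in Z. Already a fixed point.
Sat(AG a) = {t1}
EG (AG a): greatest fixpoint, start Z0 = {t1}, keep only states in Sat with some successor in Z. Already a fixed point.
Sat(EG (AG a)) = {t1}
t6 ∉ Sat(EG (AG a)) = {t1}, so the formula does not hold at t6.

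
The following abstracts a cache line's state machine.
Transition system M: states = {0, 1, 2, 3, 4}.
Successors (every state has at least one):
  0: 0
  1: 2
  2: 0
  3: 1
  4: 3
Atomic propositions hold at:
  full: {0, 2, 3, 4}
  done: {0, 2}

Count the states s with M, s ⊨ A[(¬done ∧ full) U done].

Sat(¬done) = {1, 3, 4}
Sat(¬done ∧ full) = {3, 4}
A[(¬done ∧ full) U done]: least fixpoint, start Z0 = Sat(done) = {0, 2}, add states in Sat(¬done ∧ full) with every successor in Z. Already a fixed point.
Sat(A[(¬done ∧ full) U done]) = {0, 2}
|Sat(A[(¬done ∧ full) U done])| = |{0, 2}| = 2.

2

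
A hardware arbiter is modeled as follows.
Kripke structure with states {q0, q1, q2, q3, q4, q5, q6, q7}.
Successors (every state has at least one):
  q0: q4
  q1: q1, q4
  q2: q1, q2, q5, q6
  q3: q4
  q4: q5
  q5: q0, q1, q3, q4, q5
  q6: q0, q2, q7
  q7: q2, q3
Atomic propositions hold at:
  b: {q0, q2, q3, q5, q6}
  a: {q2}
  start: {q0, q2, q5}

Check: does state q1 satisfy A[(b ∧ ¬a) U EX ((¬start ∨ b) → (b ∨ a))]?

No

Sat(¬a) = {q0, q1, q3, q4, q5, q6, q7}
Sat(b ∧ ¬a) = {q0, q3, q5, q6}
Sat(¬start) = {q1, q3, q4, q6, q7}
Sat(¬start ∨ b) = {q0, q1, q2, q3, q4, q5, q6, q7}
Sat(b ∨ a) = {q0, q2, q3, q5, q6}
Sat((¬start ∨ b) → (b ∨ a)) = {q0, q2, q3, q5, q6}
Sat(EX ((¬start ∨ b) → (b ∨ a))) = {s : some successor in {q0, q2, q3, q5, q6}} = {q2, q4, q5, q6, q7}
A[(b ∧ ¬a) U EX ((¬start ∨ b) → (b ∨ a))]: least fixpoint, start Z0 = Sat(EX ((¬start ∨ b) → (b ∨ a))) = {q2, q4, q5, q6, q7}, add states in Sat(b ∧ ¬a) with every successor in Z. Z1 = {q0, q2, q3, q4, q5, q6, q7}; fixed.
Sat(A[(b ∧ ¬a) U EX ((¬start ∨ b) → (b ∨ a))]) = {q0, q2, q3, q4, q5, q6, q7}
q1 ∉ Sat(A[(b ∧ ¬a) U EX ((¬start ∨ b) → (b ∨ a))]) = {q0, q2, q3, q4, q5, q6, q7}, so the formula does not hold at q1.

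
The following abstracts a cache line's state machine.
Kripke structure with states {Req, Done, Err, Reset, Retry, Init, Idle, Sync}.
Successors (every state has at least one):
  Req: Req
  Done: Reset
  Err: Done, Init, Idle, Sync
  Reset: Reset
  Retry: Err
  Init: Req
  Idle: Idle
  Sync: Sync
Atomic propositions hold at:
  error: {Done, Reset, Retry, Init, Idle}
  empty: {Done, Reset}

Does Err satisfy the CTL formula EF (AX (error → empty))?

Yes

Sat(error → empty) = {Req, Done, Err, Reset, Sync}
Sat(AX (error → empty)) = {s : every successor in {Req, Done, Err, Reset, Sync}} = {Req, Done, Reset, Retry, Init, Sync}
EF (AX (error → empty)): least fixpoint, start Z0 = {Req, Done, Reset, Retry, Init, Sync}, add states with some successor in Z. Z1 = {Req, Done, Err, Reset, Retry, Init, Sync}; fixed.
Sat(EF (AX (error → empty))) = {Req, Done, Err, Reset, Retry, Init, Sync}
Err ∈ Sat(EF (AX (error → empty))) = {Req, Done, Err, Reset, Retry, Init, Sync}, so the formula holds at Err.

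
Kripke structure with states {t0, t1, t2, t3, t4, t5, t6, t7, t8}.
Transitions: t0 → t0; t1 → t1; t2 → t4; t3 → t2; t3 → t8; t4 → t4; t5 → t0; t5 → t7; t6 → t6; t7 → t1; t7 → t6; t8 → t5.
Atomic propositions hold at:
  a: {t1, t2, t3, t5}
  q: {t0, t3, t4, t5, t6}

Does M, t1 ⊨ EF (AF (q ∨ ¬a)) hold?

Sat(¬a) = {t0, t4, t6, t7, t8}
Sat(q ∨ ¬a) = {t0, t3, t4, t5, t6, t7, t8}
AF (q ∨ ¬a): least fixpoint, start Z0 = {t0, t3, t4, t5, t6, t7, t8}, add states with every successor in Z. Z1 = {t0, t2, t3, t4, t5, t6, t7, t8}; fixed.
Sat(AF (q ∨ ¬a)) = {t0, t2, t3, t4, t5, t6, t7, t8}
EF (AF (q ∨ ¬a)): least fixpoint, start Z0 = {t0, t2, t3, t4, t5, t6, t7, t8}, add states with some successor in Z. Already a fixed point.
Sat(EF (AF (q ∨ ¬a))) = {t0, t2, t3, t4, t5, t6, t7, t8}
t1 ∉ Sat(EF (AF (q ∨ ¬a))) = {t0, t2, t3, t4, t5, t6, t7, t8}, so the formula does not hold at t1.

No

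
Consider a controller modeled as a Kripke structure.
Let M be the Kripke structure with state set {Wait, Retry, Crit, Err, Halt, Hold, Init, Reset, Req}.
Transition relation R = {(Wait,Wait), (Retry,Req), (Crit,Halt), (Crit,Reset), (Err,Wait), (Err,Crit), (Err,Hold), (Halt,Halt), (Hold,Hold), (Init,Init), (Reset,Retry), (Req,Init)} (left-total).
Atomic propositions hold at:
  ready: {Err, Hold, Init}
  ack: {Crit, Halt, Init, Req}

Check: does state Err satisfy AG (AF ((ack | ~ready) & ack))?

Sat(~ready) = {Wait, Retry, Crit, Halt, Reset, Req}
Sat(ack | ~ready) = {Wait, Retry, Crit, Halt, Init, Reset, Req}
Sat((ack | ~ready) & ack) = {Crit, Halt, Init, Req}
AF ((ack | ~ready) & ack): least fixpoint, start Z0 = {Crit, Halt, Init, Req}, add states with every successor in Z. Z1 = {Retry, Crit, Halt, Init, Req}; Z2 = {Retry, Crit, Halt, Init, Reset, Req}; fixed.
Sat(AF ((ack | ~ready) & ack)) = {Retry, Crit, Halt, Init, Reset, Req}
AG (AF ((ack | ~ready) & ack)): greatest fixpoint, start Z0 = {Retry, Crit, Halt, Init, Reset, Req}, keep only states in Sat with every successor in Z. Already a fixed point.
Sat(AG (AF ((ack | ~ready) & ack))) = {Retry, Crit, Halt, Init, Reset, Req}
Err ∉ Sat(AG (AF ((ack | ~ready) & ack))) = {Retry, Crit, Halt, Init, Reset, Req}, so the formula does not hold at Err.

No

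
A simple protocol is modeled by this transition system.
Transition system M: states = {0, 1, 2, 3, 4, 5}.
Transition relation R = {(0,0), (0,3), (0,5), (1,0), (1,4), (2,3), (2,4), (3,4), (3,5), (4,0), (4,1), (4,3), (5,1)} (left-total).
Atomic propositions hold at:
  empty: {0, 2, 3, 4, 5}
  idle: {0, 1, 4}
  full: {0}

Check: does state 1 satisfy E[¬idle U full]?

No

Sat(¬idle) = {2, 3, 5}
E[¬idle U full]: least fixpoint, start Z0 = Sat(full) = {0}, add states in Sat(¬idle) with some successor in Z. Already a fixed point.
Sat(E[¬idle U full]) = {0}
1 ∉ Sat(E[¬idle U full]) = {0}, so the formula does not hold at 1.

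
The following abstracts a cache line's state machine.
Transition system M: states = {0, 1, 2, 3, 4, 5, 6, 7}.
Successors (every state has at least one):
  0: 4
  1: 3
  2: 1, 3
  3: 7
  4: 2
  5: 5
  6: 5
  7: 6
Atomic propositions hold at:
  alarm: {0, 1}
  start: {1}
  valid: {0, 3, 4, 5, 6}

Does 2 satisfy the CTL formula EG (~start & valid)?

Sat(~start) = {0, 2, 3, 4, 5, 6, 7}
Sat(~start & valid) = {0, 3, 4, 5, 6}
EG (~start & valid): greatest fixpoint, start Z0 = {0, 3, 4, 5, 6}, keep only states in Sat with some successor in Z. Z1 = {0, 5, 6}; Z2 = {5, 6}; fixed.
Sat(EG (~start & valid)) = {5, 6}
2 ∉ Sat(EG (~start & valid)) = {5, 6}, so the formula does not hold at 2.

No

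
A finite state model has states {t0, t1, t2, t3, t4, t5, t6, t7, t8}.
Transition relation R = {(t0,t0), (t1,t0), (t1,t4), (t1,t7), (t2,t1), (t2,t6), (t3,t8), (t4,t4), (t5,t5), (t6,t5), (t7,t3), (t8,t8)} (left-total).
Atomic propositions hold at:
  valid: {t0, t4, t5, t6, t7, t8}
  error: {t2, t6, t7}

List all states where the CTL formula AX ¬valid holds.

{t7}

Sat(¬valid) = {t1, t2, t3}
Sat(AX ¬valid) = {s : every successor in {t1, t2, t3}} = {t7}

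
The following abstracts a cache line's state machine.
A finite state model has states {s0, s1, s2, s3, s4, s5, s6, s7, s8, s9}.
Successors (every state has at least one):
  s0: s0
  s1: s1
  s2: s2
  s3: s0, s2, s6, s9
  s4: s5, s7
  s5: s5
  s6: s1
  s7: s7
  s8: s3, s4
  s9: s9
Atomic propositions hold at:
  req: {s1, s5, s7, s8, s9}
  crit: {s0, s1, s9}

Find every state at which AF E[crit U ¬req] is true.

{s0, s2, s3, s4, s6, s8}

Sat(¬req) = {s0, s2, s3, s4, s6}
E[crit U ¬req]: least fixpoint, start Z0 = Sat(¬req) = {s0, s2, s3, s4, s6}, add states in Sat(crit) with some successor in Z. Already a fixed point.
Sat(E[crit U ¬req]) = {s0, s2, s3, s4, s6}
AF E[crit U ¬req]: least fixpoint, start Z0 = {s0, s2, s3, s4, s6}, add states with every successor in Z. Z1 = {s0, s2, s3, s4, s6, s8}; fixed.
Sat(AF E[crit U ¬req]) = {s0, s2, s3, s4, s6, s8}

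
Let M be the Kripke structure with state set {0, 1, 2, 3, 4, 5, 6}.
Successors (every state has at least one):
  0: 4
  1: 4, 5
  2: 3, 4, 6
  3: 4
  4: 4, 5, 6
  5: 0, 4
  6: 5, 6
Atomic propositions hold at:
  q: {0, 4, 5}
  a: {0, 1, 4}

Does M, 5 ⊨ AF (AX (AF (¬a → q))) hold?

Yes

Sat(¬a) = {2, 3, 5, 6}
Sat(¬a → q) = {0, 1, 4, 5}
AF (¬a → q): least fixpoint, start Z0 = {0, 1, 4, 5}, add states with every successor in Z. Z1 = {0, 1, 3, 4, 5}; fixed.
Sat(AF (¬a → q)) = {0, 1, 3, 4, 5}
Sat(AX (AF (¬a → q))) = {s : every successor in {0, 1, 3, 4, 5}} = {0, 1, 3, 5}
AF (AX (AF (¬a → q))): least fixpoint, start Z0 = {0, 1, 3, 5}, add states with every successor in Z. Already a fixed point.
Sat(AF (AX (AF (¬a → q)))) = {0, 1, 3, 5}
5 ∈ Sat(AF (AX (AF (¬a → q)))) = {0, 1, 3, 5}, so the formula holds at 5.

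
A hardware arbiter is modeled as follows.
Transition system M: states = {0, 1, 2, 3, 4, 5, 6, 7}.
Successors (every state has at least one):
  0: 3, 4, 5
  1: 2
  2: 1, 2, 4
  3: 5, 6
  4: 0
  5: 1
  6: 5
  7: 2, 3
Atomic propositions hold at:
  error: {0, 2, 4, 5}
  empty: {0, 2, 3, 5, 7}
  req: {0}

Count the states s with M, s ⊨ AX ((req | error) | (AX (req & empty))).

3

Sat(req | error) = {0, 2, 4, 5}
Sat(req & empty) = {0}
Sat(AX (req & empty)) = {s : every successor in {0}} = {4}
Sat((req | error) | (AX (req & empty))) = {0, 2, 4, 5}
Sat(AX ((req | error) | (AX (req & empty)))) = {s : every successor in {0, 2, 4, 5}} = {1, 4, 6}
|Sat(AX ((req | error) | (AX (req & empty))))| = |{1, 4, 6}| = 3.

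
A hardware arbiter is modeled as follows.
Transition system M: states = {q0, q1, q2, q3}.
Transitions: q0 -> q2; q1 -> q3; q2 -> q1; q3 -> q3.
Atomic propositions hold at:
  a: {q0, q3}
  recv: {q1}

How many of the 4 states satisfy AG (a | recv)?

Sat(a | recv) = {q0, q1, q3}
AG (a | recv): greatest fixpoint, start Z0 = {q0, q1, q3}, keep only states in Sat with every successor in Z. Z1 = {q1, q3}; fixed.
Sat(AG (a | recv)) = {q1, q3}
|Sat(AG (a | recv))| = |{q1, q3}| = 2.

2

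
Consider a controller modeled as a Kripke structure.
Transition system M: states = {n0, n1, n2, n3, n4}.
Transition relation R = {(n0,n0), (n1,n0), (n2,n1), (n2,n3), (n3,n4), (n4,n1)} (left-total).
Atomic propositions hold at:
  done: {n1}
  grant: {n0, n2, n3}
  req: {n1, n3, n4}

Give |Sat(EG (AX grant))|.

2

Sat(AX grant) = {s : every successor in {n0, n2, n3}} = {n0, n1}
EG (AX grant): greatest fixpoint, start Z0 = {n0, n1}, keep only states in Sat with some successor in Z. Already a fixed point.
Sat(EG (AX grant)) = {n0, n1}
|Sat(EG (AX grant))| = |{n0, n1}| = 2.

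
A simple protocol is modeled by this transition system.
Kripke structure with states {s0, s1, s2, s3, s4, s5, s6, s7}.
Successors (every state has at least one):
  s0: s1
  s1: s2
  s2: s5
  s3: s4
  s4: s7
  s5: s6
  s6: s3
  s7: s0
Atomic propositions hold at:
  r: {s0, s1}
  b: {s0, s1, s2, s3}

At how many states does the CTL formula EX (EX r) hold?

Sat(EX r) = {s : some successor in {s0, s1}} = {s0, s7}
Sat(EX (EX r)) = {s : some successor in {s0, s7}} = {s4, s7}
|Sat(EX (EX r))| = |{s4, s7}| = 2.

2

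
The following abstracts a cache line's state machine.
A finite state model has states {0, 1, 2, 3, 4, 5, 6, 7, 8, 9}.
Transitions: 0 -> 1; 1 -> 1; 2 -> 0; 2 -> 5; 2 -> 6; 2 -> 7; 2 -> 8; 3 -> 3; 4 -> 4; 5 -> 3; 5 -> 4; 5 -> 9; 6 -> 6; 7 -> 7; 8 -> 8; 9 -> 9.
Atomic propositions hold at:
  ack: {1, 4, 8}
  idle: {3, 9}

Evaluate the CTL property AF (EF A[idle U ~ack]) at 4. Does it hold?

No

Sat(~ack) = {0, 2, 3, 5, 6, 7, 9}
A[idle U ~ack]: least fixpoint, start Z0 = Sat(~ack) = {0, 2, 3, 5, 6, 7, 9}, add states in Sat(idle) with every successor in Z. Already a fixed point.
Sat(A[idle U ~ack]) = {0, 2, 3, 5, 6, 7, 9}
EF A[idle U ~ack]: least fixpoint, start Z0 = {0, 2, 3, 5, 6, 7, 9}, add states with some successor in Z. Already a fixed point.
Sat(EF A[idle U ~ack]) = {0, 2, 3, 5, 6, 7, 9}
AF (EF A[idle U ~ack]): least fixpoint, start Z0 = {0, 2, 3, 5, 6, 7, 9}, add states with every successor in Z. Already a fixed point.
Sat(AF (EF A[idle U ~ack])) = {0, 2, 3, 5, 6, 7, 9}
4 ∉ Sat(AF (EF A[idle U ~ack])) = {0, 2, 3, 5, 6, 7, 9}, so the formula does not hold at 4.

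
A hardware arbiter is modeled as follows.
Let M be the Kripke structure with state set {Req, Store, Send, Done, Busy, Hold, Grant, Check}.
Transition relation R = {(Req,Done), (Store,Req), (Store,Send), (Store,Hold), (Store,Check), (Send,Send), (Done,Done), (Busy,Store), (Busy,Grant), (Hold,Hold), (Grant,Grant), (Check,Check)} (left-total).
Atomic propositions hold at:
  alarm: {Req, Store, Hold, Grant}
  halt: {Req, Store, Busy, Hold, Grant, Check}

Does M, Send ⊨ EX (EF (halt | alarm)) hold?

No

Sat(halt | alarm) = {Req, Store, Busy, Hold, Grant, Check}
EF (halt | alarm): least fixpoint, start Z0 = {Req, Store, Busy, Hold, Grant, Check}, add states with some successor in Z. Already a fixed point.
Sat(EF (halt | alarm)) = {Req, Store, Busy, Hold, Grant, Check}
Sat(EX (EF (halt | alarm))) = {s : some successor in {Req, Store, Busy, Hold, Grant, Check}} = {Store, Busy, Hold, Grant, Check}
Send ∉ Sat(EX (EF (halt | alarm))) = {Store, Busy, Hold, Grant, Check}, so the formula does not hold at Send.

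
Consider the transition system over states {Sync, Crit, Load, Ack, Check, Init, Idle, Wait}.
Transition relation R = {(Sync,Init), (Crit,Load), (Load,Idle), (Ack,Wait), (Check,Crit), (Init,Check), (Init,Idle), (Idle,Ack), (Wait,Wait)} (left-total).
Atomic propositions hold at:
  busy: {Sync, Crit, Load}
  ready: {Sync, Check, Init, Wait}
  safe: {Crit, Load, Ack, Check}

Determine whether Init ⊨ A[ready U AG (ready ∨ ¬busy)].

Sat(¬busy) = {Ack, Check, Init, Idle, Wait}
Sat(ready ∨ ¬busy) = {Sync, Ack, Check, Init, Idle, Wait}
AG (ready ∨ ¬busy): greatest fixpoint, start Z0 = {Sync, Ack, Check, Init, Idle, Wait}, keep only states in Sat with every successor in Z. Z1 = {Sync, Ack, Init, Idle, Wait}; Z2 = {Sync, Ack, Idle, Wait}; Z3 = {Ack, Idle, Wait}; fixed.
Sat(AG (ready ∨ ¬busy)) = {Ack, Idle, Wait}
A[ready U AG (ready ∨ ¬busy)]: least fixpoint, start Z0 = Sat(AG (ready ∨ ¬busy)) = {Ack, Idle, Wait}, add states in Sat(ready) with every successor in Z. Already a fixed point.
Sat(A[ready U AG (ready ∨ ¬busy)]) = {Ack, Idle, Wait}
Init ∉ Sat(A[ready U AG (ready ∨ ¬busy)]) = {Ack, Idle, Wait}, so the formula does not hold at Init.

No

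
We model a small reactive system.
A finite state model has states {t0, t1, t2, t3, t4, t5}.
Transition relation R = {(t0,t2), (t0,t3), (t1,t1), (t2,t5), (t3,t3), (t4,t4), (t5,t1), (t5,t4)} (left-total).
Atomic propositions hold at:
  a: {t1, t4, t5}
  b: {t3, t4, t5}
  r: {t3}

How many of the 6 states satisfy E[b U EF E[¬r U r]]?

Sat(¬r) = {t0, t1, t2, t4, t5}
E[¬r U r]: least fixpoint, start Z0 = Sat(r) = {t3}, add states in Sat(¬r) with some successor in Z. Z1 = {t0, t3}; fixed.
Sat(E[¬r U r]) = {t0, t3}
EF E[¬r U r]: least fixpoint, start Z0 = {t0, t3}, add states with some successor in Z. Already a fixed point.
Sat(EF E[¬r U r]) = {t0, t3}
E[b U EF E[¬r U r]]: least fixpoint, start Z0 = Sat(EF E[¬r U r]) = {t0, t3}, add states in Sat(b) with some successor in Z. Already a fixed point.
Sat(E[b U EF E[¬r U r]]) = {t0, t3}
|Sat(E[b U EF E[¬r U r]])| = |{t0, t3}| = 2.

2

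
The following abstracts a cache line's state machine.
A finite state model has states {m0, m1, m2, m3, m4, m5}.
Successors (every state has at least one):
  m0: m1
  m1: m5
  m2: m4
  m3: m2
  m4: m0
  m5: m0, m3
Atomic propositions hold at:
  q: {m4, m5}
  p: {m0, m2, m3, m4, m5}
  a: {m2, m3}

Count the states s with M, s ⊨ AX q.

2

Sat(AX q) = {s : every successor in {m4, m5}} = {m1, m2}
|Sat(AX q)| = |{m1, m2}| = 2.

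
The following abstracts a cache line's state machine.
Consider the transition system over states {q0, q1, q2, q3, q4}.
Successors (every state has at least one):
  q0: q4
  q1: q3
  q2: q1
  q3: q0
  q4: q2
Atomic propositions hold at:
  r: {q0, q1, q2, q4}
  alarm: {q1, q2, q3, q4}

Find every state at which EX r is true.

{q0, q2, q3, q4}

Sat(EX r) = {s : some successor in {q0, q1, q2, q4}} = {q0, q2, q3, q4}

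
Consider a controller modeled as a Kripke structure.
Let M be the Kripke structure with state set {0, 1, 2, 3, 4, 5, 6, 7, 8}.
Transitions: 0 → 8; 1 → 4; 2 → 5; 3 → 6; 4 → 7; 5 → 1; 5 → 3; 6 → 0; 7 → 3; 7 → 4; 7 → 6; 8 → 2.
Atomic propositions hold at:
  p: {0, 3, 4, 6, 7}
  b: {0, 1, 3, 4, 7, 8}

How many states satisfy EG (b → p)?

2

Sat(b → p) = {0, 2, 3, 4, 5, 6, 7}
EG (b → p): greatest fixpoint, start Z0 = {0, 2, 3, 4, 5, 6, 7}, keep only states in Sat with some successor in Z. Z1 = {2, 3, 4, 5, 6, 7}; Z2 = {2, 3, 4, 5, 7}; Z3 = {2, 4, 5, 7}; Z4 = {2, 4, 7}; Z5 = {4, 7}; fixed.
Sat(EG (b → p)) = {4, 7}
|Sat(EG (b → p))| = |{4, 7}| = 2.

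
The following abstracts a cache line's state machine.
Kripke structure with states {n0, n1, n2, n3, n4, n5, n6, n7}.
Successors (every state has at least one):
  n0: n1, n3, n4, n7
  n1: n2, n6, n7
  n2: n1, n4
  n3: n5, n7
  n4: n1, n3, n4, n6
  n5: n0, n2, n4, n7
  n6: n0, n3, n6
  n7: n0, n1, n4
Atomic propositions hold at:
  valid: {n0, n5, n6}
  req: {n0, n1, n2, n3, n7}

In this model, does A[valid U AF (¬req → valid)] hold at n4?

No

Sat(¬req) = {n4, n5, n6}
Sat(¬req → valid) = {n0, n1, n2, n3, n5, n6, n7}
AF (¬req → valid): least fixpoint, start Z0 = {n0, n1, n2, n3, n5, n6, n7}, add states with every successor in Z. Already a fixed point.
Sat(AF (¬req → valid)) = {n0, n1, n2, n3, n5, n6, n7}
A[valid U AF (¬req → valid)]: least fixpoint, start Z0 = Sat(AF (¬req → valid)) = {n0, n1, n2, n3, n5, n6, n7}, add states in Sat(valid) with every successor in Z. Already a fixed point.
Sat(A[valid U AF (¬req → valid)]) = {n0, n1, n2, n3, n5, n6, n7}
n4 ∉ Sat(A[valid U AF (¬req → valid)]) = {n0, n1, n2, n3, n5, n6, n7}, so the formula does not hold at n4.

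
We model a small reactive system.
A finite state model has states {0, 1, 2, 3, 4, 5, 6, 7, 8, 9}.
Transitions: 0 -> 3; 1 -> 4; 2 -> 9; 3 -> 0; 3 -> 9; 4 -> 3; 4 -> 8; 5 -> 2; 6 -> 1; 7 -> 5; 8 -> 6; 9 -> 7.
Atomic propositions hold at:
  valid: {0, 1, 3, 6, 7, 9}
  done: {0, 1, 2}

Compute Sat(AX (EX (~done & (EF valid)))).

Sat(~done) = {3, 4, 5, 6, 7, 8, 9}
EF valid: least fixpoint, start Z0 = {0, 1, 3, 6, 7, 9}, add states with some successor in Z. Z1 = {0, 1, 2, 3, 4, 6, 7, 8, 9}; Z2 = {0, 1, 2, 3, 4, 5, 6, 7, 8, 9}; fixed.
Sat(EF valid) = {0, 1, 2, 3, 4, 5, 6, 7, 8, 9}
Sat(~done & (EF valid)) = {3, 4, 5, 6, 7, 8, 9}
Sat(EX (~done & (EF valid))) = {s : some successor in {3, 4, 5, 6, 7, 8, 9}} = {0, 1, 2, 3, 4, 7, 8, 9}
Sat(AX (EX (~done & (EF valid)))) = {s : every successor in {0, 1, 2, 3, 4, 7, 8, 9}} = {0, 1, 2, 3, 4, 5, 6, 9}

{0, 1, 2, 3, 4, 5, 6, 9}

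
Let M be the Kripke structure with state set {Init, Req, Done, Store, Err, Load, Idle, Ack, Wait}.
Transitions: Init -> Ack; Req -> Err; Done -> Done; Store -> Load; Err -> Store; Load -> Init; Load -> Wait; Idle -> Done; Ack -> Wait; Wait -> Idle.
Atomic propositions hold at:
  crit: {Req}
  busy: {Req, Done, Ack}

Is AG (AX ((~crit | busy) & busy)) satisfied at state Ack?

Sat(~crit) = {Init, Done, Store, Err, Load, Idle, Ack, Wait}
Sat(~crit | busy) = {Init, Req, Done, Store, Err, Load, Idle, Ack, Wait}
Sat((~crit | busy) & busy) = {Req, Done, Ack}
Sat(AX ((~crit | busy) & busy)) = {s : every successor in {Req, Done, Ack}} = {Init, Done, Idle}
AG (AX ((~crit | busy) & busy)): greatest fixpoint, start Z0 = {Init, Done, Idle}, keep only states in Sat with every successor in Z. Z1 = {Done, Idle}; fixed.
Sat(AG (AX ((~crit | busy) & busy))) = {Done, Idle}
Ack ∉ Sat(AG (AX ((~crit | busy) & busy))) = {Done, Idle}, so the formula does not hold at Ack.

No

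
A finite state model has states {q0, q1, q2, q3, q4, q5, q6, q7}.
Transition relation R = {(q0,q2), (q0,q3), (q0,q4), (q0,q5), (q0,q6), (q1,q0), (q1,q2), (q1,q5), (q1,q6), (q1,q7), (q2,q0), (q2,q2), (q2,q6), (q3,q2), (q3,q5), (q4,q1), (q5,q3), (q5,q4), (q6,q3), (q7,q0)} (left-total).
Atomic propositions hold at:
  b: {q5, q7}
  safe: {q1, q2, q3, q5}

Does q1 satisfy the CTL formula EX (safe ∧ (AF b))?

AF b: least fixpoint, start Z0 = {q5, q7}, add states with every successor in Z. Already a fixed point.
Sat(AF b) = {q5, q7}
Sat(safe ∧ (AF b)) = {q5}
Sat(EX (safe ∧ (AF b))) = {s : some successor in {q5}} = {q0, q1, q3}
q1 ∈ Sat(EX (safe ∧ (AF b))) = {q0, q1, q3}, so the formula holds at q1.

Yes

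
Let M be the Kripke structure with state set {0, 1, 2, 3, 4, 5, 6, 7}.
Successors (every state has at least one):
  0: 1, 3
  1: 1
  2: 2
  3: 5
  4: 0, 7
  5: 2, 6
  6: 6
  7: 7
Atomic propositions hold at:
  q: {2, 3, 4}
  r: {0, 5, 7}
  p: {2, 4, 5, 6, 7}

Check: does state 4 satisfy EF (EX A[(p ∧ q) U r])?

Sat(p ∧ q) = {2, 4}
A[(p ∧ q) U r]: least fixpoint, start Z0 = Sat(r) = {0, 5, 7}, add states in Sat(p ∧ q) with every successor in Z. Z1 = {0, 4, 5, 7}; fixed.
Sat(A[(p ∧ q) U r]) = {0, 4, 5, 7}
Sat(EX A[(p ∧ q) U r]) = {s : some successor in {0, 4, 5, 7}} = {3, 4, 7}
EF (EX A[(p ∧ q) U r]): least fixpoint, start Z0 = {3, 4, 7}, add states with some successor in Z. Z1 = {0, 3, 4, 7}; fixed.
Sat(EF (EX A[(p ∧ q) U r])) = {0, 3, 4, 7}
4 ∈ Sat(EF (EX A[(p ∧ q) U r])) = {0, 3, 4, 7}, so the formula holds at 4.

Yes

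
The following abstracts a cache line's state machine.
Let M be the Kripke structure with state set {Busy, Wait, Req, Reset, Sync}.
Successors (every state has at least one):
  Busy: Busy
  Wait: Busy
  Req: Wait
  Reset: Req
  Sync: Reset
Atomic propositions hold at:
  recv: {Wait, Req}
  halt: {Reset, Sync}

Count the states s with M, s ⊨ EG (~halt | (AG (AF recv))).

3

Sat(~halt) = {Busy, Wait, Req}
AF recv: least fixpoint, start Z0 = {Wait, Req}, add states with every successor in Z. Z1 = {Wait, Req, Reset}; Z2 = {Wait, Req, Reset, Sync}; fixed.
Sat(AF recv) = {Wait, Req, Reset, Sync}
AG (AF recv): greatest fixpoint, start Z0 = {Wait, Req, Reset, Sync}, keep only states in Sat with every successor in Z. Z1 = {Req, Reset, Sync}; Z2 = {Reset, Sync}; Z3 = {Sync}; Z4 = ∅; fixed.
Sat(AG (AF recv)) = ∅
Sat(~halt | (AG (AF recv))) = {Busy, Wait, Req}
EG (~halt | (AG (AF recv))): greatest fixpoint, start Z0 = {Busy, Wait, Req}, keep only states in Sat with some successor in Z. Already a fixed point.
Sat(EG (~halt | (AG (AF recv)))) = {Busy, Wait, Req}
|Sat(EG (~halt | (AG (AF recv))))| = |{Busy, Wait, Req}| = 3.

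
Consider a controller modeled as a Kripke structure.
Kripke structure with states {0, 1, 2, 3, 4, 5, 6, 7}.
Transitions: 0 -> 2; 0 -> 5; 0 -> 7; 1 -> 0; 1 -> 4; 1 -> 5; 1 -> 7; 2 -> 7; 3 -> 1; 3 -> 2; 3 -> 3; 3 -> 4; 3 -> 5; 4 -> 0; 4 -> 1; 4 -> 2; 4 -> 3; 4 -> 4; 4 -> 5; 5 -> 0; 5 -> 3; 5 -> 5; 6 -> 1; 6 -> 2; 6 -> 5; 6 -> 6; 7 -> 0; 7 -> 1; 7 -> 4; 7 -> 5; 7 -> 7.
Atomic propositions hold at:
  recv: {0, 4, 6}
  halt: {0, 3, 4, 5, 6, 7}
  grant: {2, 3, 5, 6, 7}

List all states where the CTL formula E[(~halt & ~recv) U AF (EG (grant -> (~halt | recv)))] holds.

{1, 4, 6}

Sat(~halt) = {1, 2}
Sat(~recv) = {1, 2, 3, 5, 7}
Sat(~halt & ~recv) = {1, 2}
Sat(~halt | recv) = {0, 1, 2, 4, 6}
Sat(grant -> (~halt | recv)) = {0, 1, 2, 4, 6}
EG (grant -> (~halt | recv)): greatest fixpoint, start Z0 = {0, 1, 2, 4, 6}, keep only states in Sat with some successor in Z. Z1 = {0, 1, 4, 6}; Z2 = {1, 4, 6}; fixed.
Sat(EG (grant -> (~halt | recv))) = {1, 4, 6}
AF (EG (grant -> (~halt | recv))): least fixpoint, start Z0 = {1, 4, 6}, add states with every successor in Z. Already a fixed point.
Sat(AF (EG (grant -> (~halt | recv)))) = {1, 4, 6}
E[(~halt & ~recv) U AF (EG (grant -> (~halt | recv)))]: least fixpoint, start Z0 = Sat(AF (EG (grant -> (~halt | recv)))) = {1, 4, 6}, add states in Sat(~halt & ~recv) with some successor in Z. Already a fixed point.
Sat(E[(~halt & ~recv) U AF (EG (grant -> (~halt | recv)))]) = {1, 4, 6}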